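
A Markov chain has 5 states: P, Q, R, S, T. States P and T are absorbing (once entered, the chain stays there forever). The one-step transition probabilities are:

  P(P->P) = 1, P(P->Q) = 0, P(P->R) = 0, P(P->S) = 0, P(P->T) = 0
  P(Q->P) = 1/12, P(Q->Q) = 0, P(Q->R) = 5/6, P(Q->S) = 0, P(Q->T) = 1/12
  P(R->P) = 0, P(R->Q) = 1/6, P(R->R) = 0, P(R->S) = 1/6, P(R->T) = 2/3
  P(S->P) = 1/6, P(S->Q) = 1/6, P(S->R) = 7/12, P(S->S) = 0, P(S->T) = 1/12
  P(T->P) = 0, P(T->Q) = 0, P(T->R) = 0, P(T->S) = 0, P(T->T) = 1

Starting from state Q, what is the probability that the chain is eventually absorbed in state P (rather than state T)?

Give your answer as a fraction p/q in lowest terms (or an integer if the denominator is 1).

Answer: 17/128

Derivation:
Let a_i = P(absorbed in P | start in state i).
Boundary conditions: a_P = 1, a_T = 0.
For each transient state i, a_i = sum_j P(i->j) * a_j:
  a_Q = 1/12*a_P + 0*a_Q + 5/6*a_R + 0*a_S + 1/12*a_T
  a_R = 0*a_P + 1/6*a_Q + 0*a_R + 1/6*a_S + 2/3*a_T
  a_S = 1/6*a_P + 1/6*a_Q + 7/12*a_R + 0*a_S + 1/12*a_T

Substituting a_P = 1 and a_T = 0, rearrange to (I - Q) a = r where r[i] = P(i -> P):
  [1, -5/6, 0] . (a_Q, a_R, a_S) = 1/12
  [-1/6, 1, -1/6] . (a_Q, a_R, a_S) = 0
  [-1/6, -7/12, 1] . (a_Q, a_R, a_S) = 1/6

Solving yields:
  a_Q = 17/128
  a_R = 19/320
  a_S = 143/640

Starting state is Q, so the absorption probability is a_Q = 17/128.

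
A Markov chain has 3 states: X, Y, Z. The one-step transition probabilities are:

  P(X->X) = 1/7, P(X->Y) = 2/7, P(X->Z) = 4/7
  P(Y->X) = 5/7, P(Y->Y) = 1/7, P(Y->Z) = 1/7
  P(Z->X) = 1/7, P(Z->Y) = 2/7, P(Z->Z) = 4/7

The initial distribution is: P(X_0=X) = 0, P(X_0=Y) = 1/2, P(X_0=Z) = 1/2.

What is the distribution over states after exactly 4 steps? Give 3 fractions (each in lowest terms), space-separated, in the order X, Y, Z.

Answer: 685/2401 1201/4802 2231/4802

Derivation:
Propagating the distribution step by step (d_{t+1} = d_t * P):
d_0 = (X=0, Y=1/2, Z=1/2)
  d_1[X] = 0*1/7 + 1/2*5/7 + 1/2*1/7 = 3/7
  d_1[Y] = 0*2/7 + 1/2*1/7 + 1/2*2/7 = 3/14
  d_1[Z] = 0*4/7 + 1/2*1/7 + 1/2*4/7 = 5/14
d_1 = (X=3/7, Y=3/14, Z=5/14)
  d_2[X] = 3/7*1/7 + 3/14*5/7 + 5/14*1/7 = 13/49
  d_2[Y] = 3/7*2/7 + 3/14*1/7 + 5/14*2/7 = 25/98
  d_2[Z] = 3/7*4/7 + 3/14*1/7 + 5/14*4/7 = 47/98
d_2 = (X=13/49, Y=25/98, Z=47/98)
  d_3[X] = 13/49*1/7 + 25/98*5/7 + 47/98*1/7 = 99/343
  d_3[Y] = 13/49*2/7 + 25/98*1/7 + 47/98*2/7 = 171/686
  d_3[Z] = 13/49*4/7 + 25/98*1/7 + 47/98*4/7 = 317/686
d_3 = (X=99/343, Y=171/686, Z=317/686)
  d_4[X] = 99/343*1/7 + 171/686*5/7 + 317/686*1/7 = 685/2401
  d_4[Y] = 99/343*2/7 + 171/686*1/7 + 317/686*2/7 = 1201/4802
  d_4[Z] = 99/343*4/7 + 171/686*1/7 + 317/686*4/7 = 2231/4802
d_4 = (X=685/2401, Y=1201/4802, Z=2231/4802)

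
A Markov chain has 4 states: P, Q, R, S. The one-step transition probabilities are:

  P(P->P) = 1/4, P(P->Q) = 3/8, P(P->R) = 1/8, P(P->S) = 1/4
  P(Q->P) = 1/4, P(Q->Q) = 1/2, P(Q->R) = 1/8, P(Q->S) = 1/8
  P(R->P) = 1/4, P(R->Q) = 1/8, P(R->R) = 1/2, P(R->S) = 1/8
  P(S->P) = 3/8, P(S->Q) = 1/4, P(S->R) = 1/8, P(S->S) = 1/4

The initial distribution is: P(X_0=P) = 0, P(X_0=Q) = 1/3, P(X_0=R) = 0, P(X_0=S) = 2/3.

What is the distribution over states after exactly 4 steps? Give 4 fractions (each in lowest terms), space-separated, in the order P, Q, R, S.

Answer: 559/2048 2143/6144 803/4096 2239/12288

Derivation:
Propagating the distribution step by step (d_{t+1} = d_t * P):
d_0 = (P=0, Q=1/3, R=0, S=2/3)
  d_1[P] = 0*1/4 + 1/3*1/4 + 0*1/4 + 2/3*3/8 = 1/3
  d_1[Q] = 0*3/8 + 1/3*1/2 + 0*1/8 + 2/3*1/4 = 1/3
  d_1[R] = 0*1/8 + 1/3*1/8 + 0*1/2 + 2/3*1/8 = 1/8
  d_1[S] = 0*1/4 + 1/3*1/8 + 0*1/8 + 2/3*1/4 = 5/24
d_1 = (P=1/3, Q=1/3, R=1/8, S=5/24)
  d_2[P] = 1/3*1/4 + 1/3*1/4 + 1/8*1/4 + 5/24*3/8 = 53/192
  d_2[Q] = 1/3*3/8 + 1/3*1/2 + 1/8*1/8 + 5/24*1/4 = 23/64
  d_2[R] = 1/3*1/8 + 1/3*1/8 + 1/8*1/2 + 5/24*1/8 = 11/64
  d_2[S] = 1/3*1/4 + 1/3*1/8 + 1/8*1/8 + 5/24*1/4 = 37/192
d_2 = (P=53/192, Q=23/64, R=11/64, S=37/192)
  d_3[P] = 53/192*1/4 + 23/64*1/4 + 11/64*1/4 + 37/192*3/8 = 421/1536
  d_3[Q] = 53/192*3/8 + 23/64*1/2 + 11/64*1/8 + 37/192*1/4 = 271/768
  d_3[R] = 53/192*1/8 + 23/64*1/8 + 11/64*1/2 + 37/192*1/8 = 97/512
  d_3[S] = 53/192*1/4 + 23/64*1/8 + 11/64*1/8 + 37/192*1/4 = 47/256
d_3 = (P=421/1536, Q=271/768, R=97/512, S=47/256)
  d_4[P] = 421/1536*1/4 + 271/768*1/4 + 97/512*1/4 + 47/256*3/8 = 559/2048
  d_4[Q] = 421/1536*3/8 + 271/768*1/2 + 97/512*1/8 + 47/256*1/4 = 2143/6144
  d_4[R] = 421/1536*1/8 + 271/768*1/8 + 97/512*1/2 + 47/256*1/8 = 803/4096
  d_4[S] = 421/1536*1/4 + 271/768*1/8 + 97/512*1/8 + 47/256*1/4 = 2239/12288
d_4 = (P=559/2048, Q=2143/6144, R=803/4096, S=2239/12288)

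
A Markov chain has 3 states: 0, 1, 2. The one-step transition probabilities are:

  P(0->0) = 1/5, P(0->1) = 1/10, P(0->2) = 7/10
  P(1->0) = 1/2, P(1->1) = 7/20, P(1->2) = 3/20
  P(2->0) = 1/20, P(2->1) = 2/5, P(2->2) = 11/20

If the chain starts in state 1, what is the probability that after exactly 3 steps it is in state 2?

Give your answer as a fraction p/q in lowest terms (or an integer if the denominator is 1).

Answer: 799/1600

Derivation:
Computing P^3 by repeated multiplication:
P^1 =
  0: [1/5, 1/10, 7/10]
  1: [1/2, 7/20, 3/20]
  2: [1/20, 2/5, 11/20]
P^2 =
  0: [1/8, 67/200, 27/50]
  1: [113/400, 93/400, 97/200]
  2: [19/80, 73/200, 159/400]
P^3 =
  0: [439/2000, 1383/4000, 1739/4000]
  1: [197/1000, 2429/8000, 799/1600]
  2: [1999/8000, 621/2000, 3517/8000]

(P^3)[1 -> 2] = 799/1600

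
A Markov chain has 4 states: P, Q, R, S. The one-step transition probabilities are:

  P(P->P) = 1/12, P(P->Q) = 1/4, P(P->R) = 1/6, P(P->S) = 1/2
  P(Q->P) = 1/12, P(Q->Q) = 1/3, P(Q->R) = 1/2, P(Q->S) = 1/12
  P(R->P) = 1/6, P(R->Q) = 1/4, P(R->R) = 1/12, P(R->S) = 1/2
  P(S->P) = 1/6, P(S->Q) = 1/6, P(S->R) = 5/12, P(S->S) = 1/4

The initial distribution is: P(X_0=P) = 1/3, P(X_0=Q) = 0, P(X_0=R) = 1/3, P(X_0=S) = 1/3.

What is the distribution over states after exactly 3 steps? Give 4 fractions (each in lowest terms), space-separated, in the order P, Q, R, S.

Propagating the distribution step by step (d_{t+1} = d_t * P):
d_0 = (P=1/3, Q=0, R=1/3, S=1/3)
  d_1[P] = 1/3*1/12 + 0*1/12 + 1/3*1/6 + 1/3*1/6 = 5/36
  d_1[Q] = 1/3*1/4 + 0*1/3 + 1/3*1/4 + 1/3*1/6 = 2/9
  d_1[R] = 1/3*1/6 + 0*1/2 + 1/3*1/12 + 1/3*5/12 = 2/9
  d_1[S] = 1/3*1/2 + 0*1/12 + 1/3*1/2 + 1/3*1/4 = 5/12
d_1 = (P=5/36, Q=2/9, R=2/9, S=5/12)
  d_2[P] = 5/36*1/12 + 2/9*1/12 + 2/9*1/6 + 5/12*1/6 = 59/432
  d_2[Q] = 5/36*1/4 + 2/9*1/3 + 2/9*1/4 + 5/12*1/6 = 101/432
  d_2[R] = 5/36*1/6 + 2/9*1/2 + 2/9*1/12 + 5/12*5/12 = 47/144
  d_2[S] = 5/36*1/2 + 2/9*1/12 + 2/9*1/2 + 5/12*1/4 = 131/432
d_2 = (P=59/432, Q=101/432, R=47/144, S=131/432)
  d_3[P] = 59/432*1/12 + 101/432*1/12 + 47/144*1/6 + 131/432*1/6 = 11/81
  d_3[Q] = 59/432*1/4 + 101/432*1/3 + 47/144*1/4 + 131/432*1/6 = 211/864
  d_3[R] = 59/432*1/6 + 101/432*1/2 + 47/144*1/12 + 131/432*5/12 = 95/324
  d_3[S] = 59/432*1/2 + 101/432*1/12 + 47/144*1/2 + 131/432*1/4 = 847/2592
d_3 = (P=11/81, Q=211/864, R=95/324, S=847/2592)

Answer: 11/81 211/864 95/324 847/2592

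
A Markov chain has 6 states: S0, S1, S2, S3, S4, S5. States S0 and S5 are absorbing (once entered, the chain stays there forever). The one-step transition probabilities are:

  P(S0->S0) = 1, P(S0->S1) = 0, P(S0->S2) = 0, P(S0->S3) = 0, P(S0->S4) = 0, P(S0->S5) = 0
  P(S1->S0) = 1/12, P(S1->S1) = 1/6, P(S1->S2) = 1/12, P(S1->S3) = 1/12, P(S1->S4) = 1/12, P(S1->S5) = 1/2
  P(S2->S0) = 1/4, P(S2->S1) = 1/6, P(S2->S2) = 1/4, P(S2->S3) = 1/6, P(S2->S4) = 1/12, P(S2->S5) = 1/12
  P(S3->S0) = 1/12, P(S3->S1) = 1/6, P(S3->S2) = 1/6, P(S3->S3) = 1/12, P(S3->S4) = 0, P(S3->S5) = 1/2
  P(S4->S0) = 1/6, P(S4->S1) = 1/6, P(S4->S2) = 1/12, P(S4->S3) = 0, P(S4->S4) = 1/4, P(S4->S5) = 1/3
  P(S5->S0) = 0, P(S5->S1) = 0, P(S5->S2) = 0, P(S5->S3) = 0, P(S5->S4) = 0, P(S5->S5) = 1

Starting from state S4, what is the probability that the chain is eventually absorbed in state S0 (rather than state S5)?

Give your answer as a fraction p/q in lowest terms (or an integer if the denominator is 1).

Answer: 1233/3884

Derivation:
Let a_i = P(absorbed in S0 | start in state i).
Boundary conditions: a_S0 = 1, a_S5 = 0.
For each transient state i, a_i = sum_j P(i->j) * a_j:
  a_S1 = 1/12*a_S0 + 1/6*a_S1 + 1/12*a_S2 + 1/12*a_S3 + 1/12*a_S4 + 1/2*a_S5
  a_S2 = 1/4*a_S0 + 1/6*a_S1 + 1/4*a_S2 + 1/6*a_S3 + 1/12*a_S4 + 1/12*a_S5
  a_S3 = 1/12*a_S0 + 1/6*a_S1 + 1/6*a_S2 + 1/12*a_S3 + 0*a_S4 + 1/2*a_S5
  a_S4 = 1/6*a_S0 + 1/6*a_S1 + 1/12*a_S2 + 0*a_S3 + 1/4*a_S4 + 1/3*a_S5

Substituting a_S0 = 1 and a_S5 = 0, rearrange to (I - Q) a = r where r[i] = P(i -> S0):
  [5/6, -1/12, -1/12, -1/12] . (a_S1, a_S2, a_S3, a_S4) = 1/12
  [-1/6, 3/4, -1/6, -1/12] . (a_S1, a_S2, a_S3, a_S4) = 1/4
  [-1/6, -1/6, 11/12, 0] . (a_S1, a_S2, a_S3, a_S4) = 1/12
  [-1/6, -1/12, 0, 3/4] . (a_S1, a_S2, a_S3, a_S4) = 1/6

Solving yields:
  a_S1 = 193/971
  a_S2 = 1785/3884
  a_S3 = 409/1942
  a_S4 = 1233/3884

Starting state is S4, so the absorption probability is a_S4 = 1233/3884.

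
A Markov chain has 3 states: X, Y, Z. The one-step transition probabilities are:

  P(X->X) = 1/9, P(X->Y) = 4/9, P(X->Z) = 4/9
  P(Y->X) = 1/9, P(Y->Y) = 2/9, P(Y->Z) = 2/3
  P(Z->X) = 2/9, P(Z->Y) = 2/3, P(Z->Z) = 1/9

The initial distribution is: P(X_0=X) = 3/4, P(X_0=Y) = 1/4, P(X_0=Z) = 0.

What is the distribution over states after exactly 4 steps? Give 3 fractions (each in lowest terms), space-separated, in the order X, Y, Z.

Propagating the distribution step by step (d_{t+1} = d_t * P):
d_0 = (X=3/4, Y=1/4, Z=0)
  d_1[X] = 3/4*1/9 + 1/4*1/9 + 0*2/9 = 1/9
  d_1[Y] = 3/4*4/9 + 1/4*2/9 + 0*2/3 = 7/18
  d_1[Z] = 3/4*4/9 + 1/4*2/3 + 0*1/9 = 1/2
d_1 = (X=1/9, Y=7/18, Z=1/2)
  d_2[X] = 1/9*1/9 + 7/18*1/9 + 1/2*2/9 = 1/6
  d_2[Y] = 1/9*4/9 + 7/18*2/9 + 1/2*2/3 = 38/81
  d_2[Z] = 1/9*4/9 + 7/18*2/3 + 1/2*1/9 = 59/162
d_2 = (X=1/6, Y=38/81, Z=59/162)
  d_3[X] = 1/6*1/9 + 38/81*1/9 + 59/162*2/9 = 221/1458
  d_3[Y] = 1/6*4/9 + 38/81*2/9 + 59/162*2/3 = 307/729
  d_3[Z] = 1/6*4/9 + 38/81*2/3 + 59/162*1/9 = 623/1458
d_3 = (X=221/1458, Y=307/729, Z=623/1458)
  d_4[X] = 221/1458*1/9 + 307/729*1/9 + 623/1458*2/9 = 2081/13122
  d_4[Y] = 221/1458*4/9 + 307/729*2/9 + 623/1458*2/3 = 325/729
  d_4[Z] = 221/1458*4/9 + 307/729*2/3 + 623/1458*1/9 = 5191/13122
d_4 = (X=2081/13122, Y=325/729, Z=5191/13122)

Answer: 2081/13122 325/729 5191/13122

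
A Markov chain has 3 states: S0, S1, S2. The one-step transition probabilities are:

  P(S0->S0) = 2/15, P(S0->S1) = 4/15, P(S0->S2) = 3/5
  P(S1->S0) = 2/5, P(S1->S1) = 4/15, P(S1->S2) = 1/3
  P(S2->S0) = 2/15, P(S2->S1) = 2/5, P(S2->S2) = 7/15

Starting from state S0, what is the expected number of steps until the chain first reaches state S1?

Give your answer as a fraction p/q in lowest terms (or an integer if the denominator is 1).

Let h_i = expected steps to first reach S1 from state i.
Boundary: h_S1 = 0.
First-step equations for the other states:
  h_S0 = 1 + 2/15*h_S0 + 4/15*h_S1 + 3/5*h_S2
  h_S2 = 1 + 2/15*h_S0 + 2/5*h_S1 + 7/15*h_S2

Substituting h_S1 = 0 and rearranging gives the linear system (I - Q) h = 1:
  [13/15, -3/5] . (h_S0, h_S2) = 1
  [-2/15, 8/15] . (h_S0, h_S2) = 1

Solving yields:
  h_S0 = 255/86
  h_S2 = 225/86

Starting state is S0, so the expected hitting time is h_S0 = 255/86.

Answer: 255/86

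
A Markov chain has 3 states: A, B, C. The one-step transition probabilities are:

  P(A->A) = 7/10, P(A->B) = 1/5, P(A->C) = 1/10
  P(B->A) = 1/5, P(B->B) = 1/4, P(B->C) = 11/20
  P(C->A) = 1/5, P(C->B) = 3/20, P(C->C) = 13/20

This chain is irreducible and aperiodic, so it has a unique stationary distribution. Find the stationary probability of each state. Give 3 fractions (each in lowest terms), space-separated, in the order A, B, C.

Answer: 2/5 17/90 37/90

Derivation:
The stationary distribution satisfies pi = pi * P, i.e.:
  pi_A = 7/10*pi_A + 1/5*pi_B + 1/5*pi_C
  pi_B = 1/5*pi_A + 1/4*pi_B + 3/20*pi_C
  pi_C = 1/10*pi_A + 11/20*pi_B + 13/20*pi_C
with normalization: pi_A + pi_B + pi_C = 1.

Using the first 2 balance equations plus normalization, the linear system A*pi = b is:
  [-3/10, 1/5, 1/5] . pi = 0
  [1/5, -3/4, 3/20] . pi = 0
  [1, 1, 1] . pi = 1

Solving yields:
  pi_A = 2/5
  pi_B = 17/90
  pi_C = 37/90

Verification (pi * P):
  2/5*7/10 + 17/90*1/5 + 37/90*1/5 = 2/5 = pi_A  (ok)
  2/5*1/5 + 17/90*1/4 + 37/90*3/20 = 17/90 = pi_B  (ok)
  2/5*1/10 + 17/90*11/20 + 37/90*13/20 = 37/90 = pi_C  (ok)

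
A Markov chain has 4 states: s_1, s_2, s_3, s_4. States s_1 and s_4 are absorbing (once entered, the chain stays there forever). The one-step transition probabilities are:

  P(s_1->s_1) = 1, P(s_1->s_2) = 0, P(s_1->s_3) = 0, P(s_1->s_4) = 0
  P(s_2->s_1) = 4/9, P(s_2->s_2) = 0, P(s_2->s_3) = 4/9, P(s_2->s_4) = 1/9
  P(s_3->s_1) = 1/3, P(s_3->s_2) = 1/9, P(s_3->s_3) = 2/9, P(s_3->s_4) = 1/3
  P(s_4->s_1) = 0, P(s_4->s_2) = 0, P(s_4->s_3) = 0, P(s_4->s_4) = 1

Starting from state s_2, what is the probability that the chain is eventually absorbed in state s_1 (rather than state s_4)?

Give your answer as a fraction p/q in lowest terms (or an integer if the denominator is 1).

Answer: 40/59

Derivation:
Let a_i = P(absorbed in s_1 | start in state i).
Boundary conditions: a_s_1 = 1, a_s_4 = 0.
For each transient state i, a_i = sum_j P(i->j) * a_j:
  a_s_2 = 4/9*a_s_1 + 0*a_s_2 + 4/9*a_s_3 + 1/9*a_s_4
  a_s_3 = 1/3*a_s_1 + 1/9*a_s_2 + 2/9*a_s_3 + 1/3*a_s_4

Substituting a_s_1 = 1 and a_s_4 = 0, rearrange to (I - Q) a = r where r[i] = P(i -> s_1):
  [1, -4/9] . (a_s_2, a_s_3) = 4/9
  [-1/9, 7/9] . (a_s_2, a_s_3) = 1/3

Solving yields:
  a_s_2 = 40/59
  a_s_3 = 31/59

Starting state is s_2, so the absorption probability is a_s_2 = 40/59.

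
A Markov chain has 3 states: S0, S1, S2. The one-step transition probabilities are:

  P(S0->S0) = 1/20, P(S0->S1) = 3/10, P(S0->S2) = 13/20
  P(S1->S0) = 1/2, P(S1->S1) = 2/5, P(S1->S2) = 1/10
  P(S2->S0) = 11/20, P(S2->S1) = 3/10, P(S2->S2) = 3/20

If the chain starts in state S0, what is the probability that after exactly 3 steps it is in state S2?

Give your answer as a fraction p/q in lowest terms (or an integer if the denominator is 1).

Computing P^3 by repeated multiplication:
P^1 =
  S0: [1/20, 3/10, 13/20]
  S1: [1/2, 2/5, 1/10]
  S2: [11/20, 3/10, 3/20]
P^2 =
  S0: [51/100, 33/100, 4/25]
  S1: [7/25, 17/50, 19/50]
  S2: [13/50, 33/100, 41/100]
P^3 =
  S0: [557/2000, 333/1000, 777/2000]
  S1: [393/1000, 167/500, 273/1000]
  S2: [807/2000, 333/1000, 527/2000]

(P^3)[S0 -> S2] = 777/2000

Answer: 777/2000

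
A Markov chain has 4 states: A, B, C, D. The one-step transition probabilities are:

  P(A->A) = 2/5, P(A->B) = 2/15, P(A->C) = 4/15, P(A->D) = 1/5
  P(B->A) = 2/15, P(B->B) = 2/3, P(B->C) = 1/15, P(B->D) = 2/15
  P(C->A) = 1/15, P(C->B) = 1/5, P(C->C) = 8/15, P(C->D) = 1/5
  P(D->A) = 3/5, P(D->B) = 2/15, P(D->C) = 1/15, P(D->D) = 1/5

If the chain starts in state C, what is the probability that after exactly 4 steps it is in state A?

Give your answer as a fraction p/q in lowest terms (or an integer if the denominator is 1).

Answer: 13589/50625

Derivation:
Computing P^4 by repeated multiplication:
P^1 =
  A: [2/5, 2/15, 4/15, 1/5]
  B: [2/15, 2/3, 1/15, 2/15]
  C: [1/15, 1/5, 8/15, 1/5]
  D: [3/5, 2/15, 1/15, 1/5]
P^2 =
  A: [71/225, 2/9, 61/225, 43/225]
  B: [17/75, 37/75, 28/225, 7/45]
  C: [47/225, 62/225, 74/225, 14/75]
  D: [86/225, 47/225, 49/225, 43/225]
P^3 =
  A: [974/3375, 911/3375, 173/675, 5/27]
  B: [871/3375, 1366/3375, 574/3375, 188/1125]
  C: [286/1125, 68/225, 884/3375, 613/3375]
  D: [1046/3375, 7/27, 826/3375, 628/3375]
P^4 =
  A: [14156/50625, 14903/50625, 12352/50625, 9214/50625]
  B: [168/625, 676/1875, 10006/50625, 8759/50625]
  C: [13589/50625, 15794/50625, 12137/50625, 607/3375]
  D: [14504/50625, 14576/50625, 2459/10125, 74/405]

(P^4)[C -> A] = 13589/50625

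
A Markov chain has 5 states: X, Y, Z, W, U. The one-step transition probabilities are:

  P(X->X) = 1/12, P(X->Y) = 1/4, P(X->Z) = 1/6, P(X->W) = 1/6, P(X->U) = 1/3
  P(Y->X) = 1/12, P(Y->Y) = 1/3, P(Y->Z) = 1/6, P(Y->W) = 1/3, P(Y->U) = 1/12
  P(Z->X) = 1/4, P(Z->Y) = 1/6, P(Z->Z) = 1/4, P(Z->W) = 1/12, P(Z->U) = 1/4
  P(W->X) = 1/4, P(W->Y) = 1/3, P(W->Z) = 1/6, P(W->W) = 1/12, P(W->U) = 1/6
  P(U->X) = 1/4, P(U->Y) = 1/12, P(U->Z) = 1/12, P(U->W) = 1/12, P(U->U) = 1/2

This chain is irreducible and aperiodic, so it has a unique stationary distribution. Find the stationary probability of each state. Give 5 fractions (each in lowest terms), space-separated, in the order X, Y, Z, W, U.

The stationary distribution satisfies pi = pi * P, i.e.:
  pi_X = 1/12*pi_X + 1/12*pi_Y + 1/4*pi_Z + 1/4*pi_W + 1/4*pi_U
  pi_Y = 1/4*pi_X + 1/3*pi_Y + 1/6*pi_Z + 1/3*pi_W + 1/12*pi_U
  pi_Z = 1/6*pi_X + 1/6*pi_Y + 1/4*pi_Z + 1/6*pi_W + 1/12*pi_U
  pi_W = 1/6*pi_X + 1/3*pi_Y + 1/12*pi_Z + 1/12*pi_W + 1/12*pi_U
  pi_U = 1/3*pi_X + 1/12*pi_Y + 1/4*pi_Z + 1/6*pi_W + 1/2*pi_U
with normalization: pi_X + pi_Y + pi_Z + pi_W + pi_U = 1.

Using the first 4 balance equations plus normalization, the linear system A*pi = b is:
  [-11/12, 1/12, 1/4, 1/4, 1/4] . pi = 0
  [1/4, -2/3, 1/6, 1/3, 1/12] . pi = 0
  [1/6, 1/6, -3/4, 1/6, 1/12] . pi = 0
  [1/6, 1/3, 1/12, -11/12, 1/12] . pi = 0
  [1, 1, 1, 1, 1] . pi = 1

Solving yields:
  pi_X = 2599/14216
  pi_Y = 3131/14216
  pi_Z = 2213/14216
  pi_W = 273/1777
  pi_U = 4089/14216

Verification (pi * P):
  2599/14216*1/12 + 3131/14216*1/12 + 2213/14216*1/4 + 273/1777*1/4 + 4089/14216*1/4 = 2599/14216 = pi_X  (ok)
  2599/14216*1/4 + 3131/14216*1/3 + 2213/14216*1/6 + 273/1777*1/3 + 4089/14216*1/12 = 3131/14216 = pi_Y  (ok)
  2599/14216*1/6 + 3131/14216*1/6 + 2213/14216*1/4 + 273/1777*1/6 + 4089/14216*1/12 = 2213/14216 = pi_Z  (ok)
  2599/14216*1/6 + 3131/14216*1/3 + 2213/14216*1/12 + 273/1777*1/12 + 4089/14216*1/12 = 273/1777 = pi_W  (ok)
  2599/14216*1/3 + 3131/14216*1/12 + 2213/14216*1/4 + 273/1777*1/6 + 4089/14216*1/2 = 4089/14216 = pi_U  (ok)

Answer: 2599/14216 3131/14216 2213/14216 273/1777 4089/14216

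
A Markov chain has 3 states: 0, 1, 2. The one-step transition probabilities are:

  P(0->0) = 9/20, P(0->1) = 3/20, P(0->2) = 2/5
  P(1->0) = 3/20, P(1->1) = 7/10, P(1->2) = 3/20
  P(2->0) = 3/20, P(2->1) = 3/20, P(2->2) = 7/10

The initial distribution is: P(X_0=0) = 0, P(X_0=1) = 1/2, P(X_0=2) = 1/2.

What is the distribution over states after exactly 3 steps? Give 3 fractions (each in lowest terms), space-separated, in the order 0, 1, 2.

Answer: 417/2000 5777/16000 6887/16000

Derivation:
Propagating the distribution step by step (d_{t+1} = d_t * P):
d_0 = (0=0, 1=1/2, 2=1/2)
  d_1[0] = 0*9/20 + 1/2*3/20 + 1/2*3/20 = 3/20
  d_1[1] = 0*3/20 + 1/2*7/10 + 1/2*3/20 = 17/40
  d_1[2] = 0*2/5 + 1/2*3/20 + 1/2*7/10 = 17/40
d_1 = (0=3/20, 1=17/40, 2=17/40)
  d_2[0] = 3/20*9/20 + 17/40*3/20 + 17/40*3/20 = 39/200
  d_2[1] = 3/20*3/20 + 17/40*7/10 + 17/40*3/20 = 307/800
  d_2[2] = 3/20*2/5 + 17/40*3/20 + 17/40*7/10 = 337/800
d_2 = (0=39/200, 1=307/800, 2=337/800)
  d_3[0] = 39/200*9/20 + 307/800*3/20 + 337/800*3/20 = 417/2000
  d_3[1] = 39/200*3/20 + 307/800*7/10 + 337/800*3/20 = 5777/16000
  d_3[2] = 39/200*2/5 + 307/800*3/20 + 337/800*7/10 = 6887/16000
d_3 = (0=417/2000, 1=5777/16000, 2=6887/16000)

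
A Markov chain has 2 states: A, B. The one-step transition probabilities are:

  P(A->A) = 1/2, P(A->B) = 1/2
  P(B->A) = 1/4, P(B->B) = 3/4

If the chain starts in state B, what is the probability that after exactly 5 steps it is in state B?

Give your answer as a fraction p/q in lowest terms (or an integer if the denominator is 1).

Computing P^5 by repeated multiplication:
P^1 =
  A: [1/2, 1/2]
  B: [1/4, 3/4]
P^2 =
  A: [3/8, 5/8]
  B: [5/16, 11/16]
P^3 =
  A: [11/32, 21/32]
  B: [21/64, 43/64]
P^4 =
  A: [43/128, 85/128]
  B: [85/256, 171/256]
P^5 =
  A: [171/512, 341/512]
  B: [341/1024, 683/1024]

(P^5)[B -> B] = 683/1024

Answer: 683/1024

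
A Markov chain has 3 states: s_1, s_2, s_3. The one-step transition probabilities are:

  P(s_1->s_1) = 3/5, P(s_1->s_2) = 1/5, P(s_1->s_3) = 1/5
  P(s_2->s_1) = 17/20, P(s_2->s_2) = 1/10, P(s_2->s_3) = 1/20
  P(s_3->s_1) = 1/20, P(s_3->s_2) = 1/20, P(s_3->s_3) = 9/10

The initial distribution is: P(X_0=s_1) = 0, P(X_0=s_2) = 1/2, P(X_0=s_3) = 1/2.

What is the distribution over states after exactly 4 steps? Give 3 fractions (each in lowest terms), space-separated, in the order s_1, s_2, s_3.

Answer: 52279/160000 34249/320000 181193/320000

Derivation:
Propagating the distribution step by step (d_{t+1} = d_t * P):
d_0 = (s_1=0, s_2=1/2, s_3=1/2)
  d_1[s_1] = 0*3/5 + 1/2*17/20 + 1/2*1/20 = 9/20
  d_1[s_2] = 0*1/5 + 1/2*1/10 + 1/2*1/20 = 3/40
  d_1[s_3] = 0*1/5 + 1/2*1/20 + 1/2*9/10 = 19/40
d_1 = (s_1=9/20, s_2=3/40, s_3=19/40)
  d_2[s_1] = 9/20*3/5 + 3/40*17/20 + 19/40*1/20 = 143/400
  d_2[s_2] = 9/20*1/5 + 3/40*1/10 + 19/40*1/20 = 97/800
  d_2[s_3] = 9/20*1/5 + 3/40*1/20 + 19/40*9/10 = 417/800
d_2 = (s_1=143/400, s_2=97/800, s_3=417/800)
  d_3[s_1] = 143/400*3/5 + 97/800*17/20 + 417/800*1/20 = 2749/8000
  d_3[s_2] = 143/400*1/5 + 97/800*1/10 + 417/800*1/20 = 351/3200
  d_3[s_3] = 143/400*1/5 + 97/800*1/20 + 417/800*9/10 = 8747/16000
d_3 = (s_1=2749/8000, s_2=351/3200, s_3=8747/16000)
  d_4[s_1] = 2749/8000*3/5 + 351/3200*17/20 + 8747/16000*1/20 = 52279/160000
  d_4[s_2] = 2749/8000*1/5 + 351/3200*1/10 + 8747/16000*1/20 = 34249/320000
  d_4[s_3] = 2749/8000*1/5 + 351/3200*1/20 + 8747/16000*9/10 = 181193/320000
d_4 = (s_1=52279/160000, s_2=34249/320000, s_3=181193/320000)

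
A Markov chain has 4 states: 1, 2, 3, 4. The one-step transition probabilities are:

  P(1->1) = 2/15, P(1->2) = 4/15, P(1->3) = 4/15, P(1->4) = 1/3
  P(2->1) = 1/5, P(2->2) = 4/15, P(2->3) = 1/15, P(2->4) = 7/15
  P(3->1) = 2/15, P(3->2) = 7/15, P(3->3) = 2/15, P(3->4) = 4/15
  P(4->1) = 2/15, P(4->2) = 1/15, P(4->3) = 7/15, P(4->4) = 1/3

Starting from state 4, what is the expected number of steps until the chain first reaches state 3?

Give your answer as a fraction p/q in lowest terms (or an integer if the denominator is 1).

Let h_i = expected steps to first reach 3 from state i.
Boundary: h_3 = 0.
First-step equations for the other states:
  h_1 = 1 + 2/15*h_1 + 4/15*h_2 + 4/15*h_3 + 1/3*h_4
  h_2 = 1 + 1/5*h_1 + 4/15*h_2 + 1/15*h_3 + 7/15*h_4
  h_4 = 1 + 2/15*h_1 + 1/15*h_2 + 7/15*h_3 + 1/3*h_4

Substituting h_3 = 0 and rearranging gives the linear system (I - Q) h = 1:
  [13/15, -4/15, -1/3] . (h_1, h_2, h_4) = 1
  [-1/5, 11/15, -7/15] . (h_1, h_2, h_4) = 1
  [-2/15, -1/15, 2/3] . (h_1, h_2, h_4) = 1

Solving yields:
  h_1 = 1155/346
  h_2 = 675/173
  h_4 = 885/346

Starting state is 4, so the expected hitting time is h_4 = 885/346.

Answer: 885/346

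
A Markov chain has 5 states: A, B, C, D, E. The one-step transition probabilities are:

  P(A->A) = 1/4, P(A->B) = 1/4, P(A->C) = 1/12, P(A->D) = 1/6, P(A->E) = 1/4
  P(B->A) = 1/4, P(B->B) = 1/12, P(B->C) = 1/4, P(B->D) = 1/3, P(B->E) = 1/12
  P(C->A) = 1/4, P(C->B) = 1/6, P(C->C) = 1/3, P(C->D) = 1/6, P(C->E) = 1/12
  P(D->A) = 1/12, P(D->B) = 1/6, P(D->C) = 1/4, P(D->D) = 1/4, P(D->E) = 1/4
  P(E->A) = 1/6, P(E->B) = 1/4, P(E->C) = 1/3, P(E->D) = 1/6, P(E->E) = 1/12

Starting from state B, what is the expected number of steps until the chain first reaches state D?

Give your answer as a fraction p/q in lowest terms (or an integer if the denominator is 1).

Let h_i = expected steps to first reach D from state i.
Boundary: h_D = 0.
First-step equations for the other states:
  h_A = 1 + 1/4*h_A + 1/4*h_B + 1/12*h_C + 1/6*h_D + 1/4*h_E
  h_B = 1 + 1/4*h_A + 1/12*h_B + 1/4*h_C + 1/3*h_D + 1/12*h_E
  h_C = 1 + 1/4*h_A + 1/6*h_B + 1/3*h_C + 1/6*h_D + 1/12*h_E
  h_E = 1 + 1/6*h_A + 1/4*h_B + 1/3*h_C + 1/6*h_D + 1/12*h_E

Substituting h_D = 0 and rearranging gives the linear system (I - Q) h = 1:
  [3/4, -1/4, -1/12, -1/4] . (h_A, h_B, h_C, h_E) = 1
  [-1/4, 11/12, -1/4, -1/12] . (h_A, h_B, h_C, h_E) = 1
  [-1/4, -1/6, 2/3, -1/12] . (h_A, h_B, h_C, h_E) = 1
  [-1/6, -1/4, -1/3, 11/12] . (h_A, h_B, h_C, h_E) = 1

Solving yields:
  h_A = 11220/2243
  h_B = 9636/2243
  h_C = 11388/2243
  h_E = 11256/2243

Starting state is B, so the expected hitting time is h_B = 9636/2243.

Answer: 9636/2243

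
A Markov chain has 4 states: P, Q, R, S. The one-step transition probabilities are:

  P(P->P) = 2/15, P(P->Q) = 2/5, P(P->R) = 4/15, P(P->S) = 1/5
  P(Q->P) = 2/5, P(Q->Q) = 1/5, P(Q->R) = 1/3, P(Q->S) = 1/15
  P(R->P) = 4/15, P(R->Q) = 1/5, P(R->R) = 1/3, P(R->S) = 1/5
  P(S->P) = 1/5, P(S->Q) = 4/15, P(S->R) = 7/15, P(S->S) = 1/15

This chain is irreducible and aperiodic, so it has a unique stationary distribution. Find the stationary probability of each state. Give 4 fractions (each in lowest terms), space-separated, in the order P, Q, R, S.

Answer: 1097/4261 1113/4261 1430/4261 621/4261

Derivation:
The stationary distribution satisfies pi = pi * P, i.e.:
  pi_P = 2/15*pi_P + 2/5*pi_Q + 4/15*pi_R + 1/5*pi_S
  pi_Q = 2/5*pi_P + 1/5*pi_Q + 1/5*pi_R + 4/15*pi_S
  pi_R = 4/15*pi_P + 1/3*pi_Q + 1/3*pi_R + 7/15*pi_S
  pi_S = 1/5*pi_P + 1/15*pi_Q + 1/5*pi_R + 1/15*pi_S
with normalization: pi_P + pi_Q + pi_R + pi_S = 1.

Using the first 3 balance equations plus normalization, the linear system A*pi = b is:
  [-13/15, 2/5, 4/15, 1/5] . pi = 0
  [2/5, -4/5, 1/5, 4/15] . pi = 0
  [4/15, 1/3, -2/3, 7/15] . pi = 0
  [1, 1, 1, 1] . pi = 1

Solving yields:
  pi_P = 1097/4261
  pi_Q = 1113/4261
  pi_R = 1430/4261
  pi_S = 621/4261

Verification (pi * P):
  1097/4261*2/15 + 1113/4261*2/5 + 1430/4261*4/15 + 621/4261*1/5 = 1097/4261 = pi_P  (ok)
  1097/4261*2/5 + 1113/4261*1/5 + 1430/4261*1/5 + 621/4261*4/15 = 1113/4261 = pi_Q  (ok)
  1097/4261*4/15 + 1113/4261*1/3 + 1430/4261*1/3 + 621/4261*7/15 = 1430/4261 = pi_R  (ok)
  1097/4261*1/5 + 1113/4261*1/15 + 1430/4261*1/5 + 621/4261*1/15 = 621/4261 = pi_S  (ok)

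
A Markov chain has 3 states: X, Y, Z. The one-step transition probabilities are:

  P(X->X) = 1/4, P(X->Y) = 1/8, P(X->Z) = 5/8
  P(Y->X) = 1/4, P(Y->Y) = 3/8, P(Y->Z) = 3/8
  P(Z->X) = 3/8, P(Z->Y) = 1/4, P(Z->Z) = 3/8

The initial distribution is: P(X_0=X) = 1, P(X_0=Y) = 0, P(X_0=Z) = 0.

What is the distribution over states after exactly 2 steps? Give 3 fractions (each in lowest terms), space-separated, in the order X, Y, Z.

Answer: 21/64 15/64 7/16

Derivation:
Propagating the distribution step by step (d_{t+1} = d_t * P):
d_0 = (X=1, Y=0, Z=0)
  d_1[X] = 1*1/4 + 0*1/4 + 0*3/8 = 1/4
  d_1[Y] = 1*1/8 + 0*3/8 + 0*1/4 = 1/8
  d_1[Z] = 1*5/8 + 0*3/8 + 0*3/8 = 5/8
d_1 = (X=1/4, Y=1/8, Z=5/8)
  d_2[X] = 1/4*1/4 + 1/8*1/4 + 5/8*3/8 = 21/64
  d_2[Y] = 1/4*1/8 + 1/8*3/8 + 5/8*1/4 = 15/64
  d_2[Z] = 1/4*5/8 + 1/8*3/8 + 5/8*3/8 = 7/16
d_2 = (X=21/64, Y=15/64, Z=7/16)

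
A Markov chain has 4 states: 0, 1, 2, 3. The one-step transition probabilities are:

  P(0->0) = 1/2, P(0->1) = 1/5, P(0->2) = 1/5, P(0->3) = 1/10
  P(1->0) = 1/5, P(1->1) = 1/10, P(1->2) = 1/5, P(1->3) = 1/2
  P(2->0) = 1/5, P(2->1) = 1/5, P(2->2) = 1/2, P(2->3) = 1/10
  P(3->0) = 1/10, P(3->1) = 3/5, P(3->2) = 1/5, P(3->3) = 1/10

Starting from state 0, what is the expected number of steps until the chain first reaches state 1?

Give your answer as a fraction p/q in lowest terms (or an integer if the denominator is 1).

Answer: 25/6

Derivation:
Let h_i = expected steps to first reach 1 from state i.
Boundary: h_1 = 0.
First-step equations for the other states:
  h_0 = 1 + 1/2*h_0 + 1/5*h_1 + 1/5*h_2 + 1/10*h_3
  h_2 = 1 + 1/5*h_0 + 1/5*h_1 + 1/2*h_2 + 1/10*h_3
  h_3 = 1 + 1/10*h_0 + 3/5*h_1 + 1/5*h_2 + 1/10*h_3

Substituting h_1 = 0 and rearranging gives the linear system (I - Q) h = 1:
  [1/2, -1/5, -1/10] . (h_0, h_2, h_3) = 1
  [-1/5, 1/2, -1/10] . (h_0, h_2, h_3) = 1
  [-1/10, -1/5, 9/10] . (h_0, h_2, h_3) = 1

Solving yields:
  h_0 = 25/6
  h_2 = 25/6
  h_3 = 5/2

Starting state is 0, so the expected hitting time is h_0 = 25/6.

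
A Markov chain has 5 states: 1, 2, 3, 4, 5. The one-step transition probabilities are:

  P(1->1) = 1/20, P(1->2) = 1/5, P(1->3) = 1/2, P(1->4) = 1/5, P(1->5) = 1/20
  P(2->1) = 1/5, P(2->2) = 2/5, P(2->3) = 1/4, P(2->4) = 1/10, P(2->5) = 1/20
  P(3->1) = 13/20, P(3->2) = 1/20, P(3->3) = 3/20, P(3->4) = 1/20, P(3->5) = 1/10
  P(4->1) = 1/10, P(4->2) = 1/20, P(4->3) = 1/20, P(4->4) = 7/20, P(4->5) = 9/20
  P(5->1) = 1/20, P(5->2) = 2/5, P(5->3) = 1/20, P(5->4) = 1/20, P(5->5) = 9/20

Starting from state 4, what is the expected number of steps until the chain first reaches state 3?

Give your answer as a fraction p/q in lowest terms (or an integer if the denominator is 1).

Answer: 2000/301

Derivation:
Let h_i = expected steps to first reach 3 from state i.
Boundary: h_3 = 0.
First-step equations for the other states:
  h_1 = 1 + 1/20*h_1 + 1/5*h_2 + 1/2*h_3 + 1/5*h_4 + 1/20*h_5
  h_2 = 1 + 1/5*h_1 + 2/5*h_2 + 1/4*h_3 + 1/10*h_4 + 1/20*h_5
  h_4 = 1 + 1/10*h_1 + 1/20*h_2 + 1/20*h_3 + 7/20*h_4 + 9/20*h_5
  h_5 = 1 + 1/20*h_1 + 2/5*h_2 + 1/20*h_3 + 1/20*h_4 + 9/20*h_5

Substituting h_3 = 0 and rearranging gives the linear system (I - Q) h = 1:
  [19/20, -1/5, -1/5, -1/20] . (h_1, h_2, h_4, h_5) = 1
  [-1/5, 3/5, -1/10, -1/20] . (h_1, h_2, h_4, h_5) = 1
  [-1/10, -1/20, 13/20, -9/20] . (h_1, h_2, h_4, h_5) = 1
  [-1/20, -2/5, -1/20, 11/20] . (h_1, h_2, h_4, h_5) = 1

Solving yields:
  h_1 = 160/43
  h_2 = 1360/301
  h_4 = 2000/301
  h_5 = 260/43

Starting state is 4, so the expected hitting time is h_4 = 2000/301.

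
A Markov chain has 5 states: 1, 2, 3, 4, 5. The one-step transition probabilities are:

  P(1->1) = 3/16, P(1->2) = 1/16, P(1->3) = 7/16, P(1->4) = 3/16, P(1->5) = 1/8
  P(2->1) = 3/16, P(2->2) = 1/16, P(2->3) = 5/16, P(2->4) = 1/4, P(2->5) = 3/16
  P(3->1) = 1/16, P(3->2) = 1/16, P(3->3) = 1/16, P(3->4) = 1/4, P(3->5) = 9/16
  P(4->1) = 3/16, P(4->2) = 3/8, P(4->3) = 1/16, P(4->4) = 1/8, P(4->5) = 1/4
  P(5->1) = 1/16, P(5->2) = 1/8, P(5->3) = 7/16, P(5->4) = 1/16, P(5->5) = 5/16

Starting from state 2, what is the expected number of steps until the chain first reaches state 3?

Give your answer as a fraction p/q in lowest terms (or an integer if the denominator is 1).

Let h_i = expected steps to first reach 3 from state i.
Boundary: h_3 = 0.
First-step equations for the other states:
  h_1 = 1 + 3/16*h_1 + 1/16*h_2 + 7/16*h_3 + 3/16*h_4 + 1/8*h_5
  h_2 = 1 + 3/16*h_1 + 1/16*h_2 + 5/16*h_3 + 1/4*h_4 + 3/16*h_5
  h_4 = 1 + 3/16*h_1 + 3/8*h_2 + 1/16*h_3 + 1/8*h_4 + 1/4*h_5
  h_5 = 1 + 1/16*h_1 + 1/8*h_2 + 7/16*h_3 + 1/16*h_4 + 5/16*h_5

Substituting h_3 = 0 and rearranging gives the linear system (I - Q) h = 1:
  [13/16, -1/16, -3/16, -1/8] . (h_1, h_2, h_4, h_5) = 1
  [-3/16, 15/16, -1/4, -3/16] . (h_1, h_2, h_4, h_5) = 1
  [-3/16, -3/8, 7/8, -1/4] . (h_1, h_2, h_4, h_5) = 1
  [-1/16, -1/8, -1/16, 11/16] . (h_1, h_2, h_4, h_5) = 1

Solving yields:
  h_1 = 656/237
  h_2 = 752/237
  h_4 = 304/79
  h_5 = 208/79

Starting state is 2, so the expected hitting time is h_2 = 752/237.

Answer: 752/237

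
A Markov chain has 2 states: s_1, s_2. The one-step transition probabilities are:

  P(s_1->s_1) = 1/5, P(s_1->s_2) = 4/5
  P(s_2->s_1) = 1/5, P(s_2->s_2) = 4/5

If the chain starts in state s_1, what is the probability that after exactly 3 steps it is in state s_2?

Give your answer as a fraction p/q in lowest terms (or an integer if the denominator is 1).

Computing P^3 by repeated multiplication:
P^1 =
  s_1: [1/5, 4/5]
  s_2: [1/5, 4/5]
P^2 =
  s_1: [1/5, 4/5]
  s_2: [1/5, 4/5]
P^3 =
  s_1: [1/5, 4/5]
  s_2: [1/5, 4/5]

(P^3)[s_1 -> s_2] = 4/5

Answer: 4/5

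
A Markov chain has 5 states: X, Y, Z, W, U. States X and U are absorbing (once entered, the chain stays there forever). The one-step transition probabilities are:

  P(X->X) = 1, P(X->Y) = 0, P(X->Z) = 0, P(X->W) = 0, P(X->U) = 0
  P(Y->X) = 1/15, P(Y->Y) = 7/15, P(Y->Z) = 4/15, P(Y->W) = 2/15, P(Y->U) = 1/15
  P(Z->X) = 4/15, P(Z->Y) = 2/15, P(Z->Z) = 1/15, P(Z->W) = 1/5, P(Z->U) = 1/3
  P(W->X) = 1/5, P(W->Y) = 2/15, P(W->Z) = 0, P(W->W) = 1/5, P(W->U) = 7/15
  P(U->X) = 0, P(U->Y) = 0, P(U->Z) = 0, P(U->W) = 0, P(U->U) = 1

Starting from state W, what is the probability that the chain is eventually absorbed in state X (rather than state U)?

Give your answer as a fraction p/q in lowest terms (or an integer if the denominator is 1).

Answer: 93/292

Derivation:
Let a_i = P(absorbed in X | start in state i).
Boundary conditions: a_X = 1, a_U = 0.
For each transient state i, a_i = sum_j P(i->j) * a_j:
  a_Y = 1/15*a_X + 7/15*a_Y + 4/15*a_Z + 2/15*a_W + 1/15*a_U
  a_Z = 4/15*a_X + 2/15*a_Y + 1/15*a_Z + 1/5*a_W + 1/3*a_U
  a_W = 1/5*a_X + 2/15*a_Y + 0*a_Z + 1/5*a_W + 7/15*a_U

Substituting a_X = 1 and a_U = 0, rearrange to (I - Q) a = r where r[i] = P(i -> X):
  [8/15, -4/15, -2/15] . (a_Y, a_Z, a_W) = 1/15
  [-2/15, 14/15, -1/5] . (a_Y, a_Z, a_W) = 4/15
  [-2/15, 0, 4/5] . (a_Y, a_Z, a_W) = 1/5

Solving yields:
  a_Y = 30/73
  a_Z = 241/584
  a_W = 93/292

Starting state is W, so the absorption probability is a_W = 93/292.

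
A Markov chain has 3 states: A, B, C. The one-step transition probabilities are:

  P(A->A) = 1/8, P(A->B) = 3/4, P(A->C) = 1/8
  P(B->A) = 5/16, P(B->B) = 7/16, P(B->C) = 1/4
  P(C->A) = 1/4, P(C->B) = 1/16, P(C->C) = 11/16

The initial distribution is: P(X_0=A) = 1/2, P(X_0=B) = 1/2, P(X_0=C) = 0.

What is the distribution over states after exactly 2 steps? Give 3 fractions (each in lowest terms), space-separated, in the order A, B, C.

Propagating the distribution step by step (d_{t+1} = d_t * P):
d_0 = (A=1/2, B=1/2, C=0)
  d_1[A] = 1/2*1/8 + 1/2*5/16 + 0*1/4 = 7/32
  d_1[B] = 1/2*3/4 + 1/2*7/16 + 0*1/16 = 19/32
  d_1[C] = 1/2*1/8 + 1/2*1/4 + 0*11/16 = 3/16
d_1 = (A=7/32, B=19/32, C=3/16)
  d_2[A] = 7/32*1/8 + 19/32*5/16 + 3/16*1/4 = 133/512
  d_2[B] = 7/32*3/4 + 19/32*7/16 + 3/16*1/16 = 223/512
  d_2[C] = 7/32*1/8 + 19/32*1/4 + 3/16*11/16 = 39/128
d_2 = (A=133/512, B=223/512, C=39/128)

Answer: 133/512 223/512 39/128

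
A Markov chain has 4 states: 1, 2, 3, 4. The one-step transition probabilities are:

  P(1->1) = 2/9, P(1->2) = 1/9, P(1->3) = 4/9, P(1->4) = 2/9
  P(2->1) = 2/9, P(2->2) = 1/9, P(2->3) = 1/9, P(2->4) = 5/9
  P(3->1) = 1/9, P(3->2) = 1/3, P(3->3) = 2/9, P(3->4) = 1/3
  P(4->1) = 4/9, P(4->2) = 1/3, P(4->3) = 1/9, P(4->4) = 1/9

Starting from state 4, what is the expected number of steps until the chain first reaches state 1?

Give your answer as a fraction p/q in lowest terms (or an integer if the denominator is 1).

Let h_i = expected steps to first reach 1 from state i.
Boundary: h_1 = 0.
First-step equations for the other states:
  h_2 = 1 + 2/9*h_1 + 1/9*h_2 + 1/9*h_3 + 5/9*h_4
  h_3 = 1 + 1/9*h_1 + 1/3*h_2 + 2/9*h_3 + 1/3*h_4
  h_4 = 1 + 4/9*h_1 + 1/3*h_2 + 1/9*h_3 + 1/9*h_4

Substituting h_1 = 0 and rearranging gives the linear system (I - Q) h = 1:
  [8/9, -1/9, -5/9] . (h_2, h_3, h_4) = 1
  [-1/3, 7/9, -1/3] . (h_2, h_3, h_4) = 1
  [-1/3, -1/9, 8/9] . (h_2, h_3, h_4) = 1

Solving yields:
  h_2 = 936/271
  h_3 = 1089/271
  h_4 = 792/271

Starting state is 4, so the expected hitting time is h_4 = 792/271.

Answer: 792/271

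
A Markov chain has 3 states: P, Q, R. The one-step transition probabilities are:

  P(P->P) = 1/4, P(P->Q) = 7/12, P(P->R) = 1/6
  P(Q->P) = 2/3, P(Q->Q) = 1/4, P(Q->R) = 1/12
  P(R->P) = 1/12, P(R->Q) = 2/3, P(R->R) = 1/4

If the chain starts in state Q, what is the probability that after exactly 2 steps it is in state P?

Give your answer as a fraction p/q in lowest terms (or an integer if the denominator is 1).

Answer: 49/144

Derivation:
Computing P^2 by repeated multiplication:
P^1 =
  P: [1/4, 7/12, 1/6]
  Q: [2/3, 1/4, 1/12]
  R: [1/12, 2/3, 1/4]
P^2 =
  P: [67/144, 29/72, 19/144]
  Q: [49/144, 73/144, 11/72]
  R: [35/72, 55/144, 19/144]

(P^2)[Q -> P] = 49/144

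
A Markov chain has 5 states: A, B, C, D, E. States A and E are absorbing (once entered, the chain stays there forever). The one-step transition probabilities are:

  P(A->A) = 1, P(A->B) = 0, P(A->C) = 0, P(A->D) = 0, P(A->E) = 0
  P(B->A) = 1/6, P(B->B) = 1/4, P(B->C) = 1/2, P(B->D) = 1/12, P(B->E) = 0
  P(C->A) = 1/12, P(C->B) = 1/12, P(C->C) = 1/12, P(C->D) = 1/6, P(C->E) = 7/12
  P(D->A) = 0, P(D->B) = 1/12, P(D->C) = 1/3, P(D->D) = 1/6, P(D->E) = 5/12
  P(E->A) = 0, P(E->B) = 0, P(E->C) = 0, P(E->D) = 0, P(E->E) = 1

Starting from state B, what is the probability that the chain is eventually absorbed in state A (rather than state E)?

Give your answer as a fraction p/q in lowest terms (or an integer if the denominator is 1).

Let a_i = P(absorbed in A | start in state i).
Boundary conditions: a_A = 1, a_E = 0.
For each transient state i, a_i = sum_j P(i->j) * a_j:
  a_B = 1/6*a_A + 1/4*a_B + 1/2*a_C + 1/12*a_D + 0*a_E
  a_C = 1/12*a_A + 1/12*a_B + 1/12*a_C + 1/6*a_D + 7/12*a_E
  a_D = 0*a_A + 1/12*a_B + 1/3*a_C + 1/6*a_D + 5/12*a_E

Substituting a_A = 1 and a_E = 0, rearrange to (I - Q) a = r where r[i] = P(i -> A):
  [3/4, -1/2, -1/12] . (a_B, a_C, a_D) = 1/6
  [-1/12, 11/12, -1/6] . (a_B, a_C, a_D) = 1/12
  [-1/12, -1/3, 5/6] . (a_B, a_C, a_D) = 0

Solving yields:
  a_B = 268/831
  a_C = 113/831
  a_D = 24/277

Starting state is B, so the absorption probability is a_B = 268/831.

Answer: 268/831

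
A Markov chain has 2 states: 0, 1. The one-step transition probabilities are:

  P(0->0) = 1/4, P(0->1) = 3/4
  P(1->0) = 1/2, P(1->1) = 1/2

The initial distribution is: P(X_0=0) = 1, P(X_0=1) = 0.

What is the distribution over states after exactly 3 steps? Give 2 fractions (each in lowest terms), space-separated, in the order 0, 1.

Answer: 25/64 39/64

Derivation:
Propagating the distribution step by step (d_{t+1} = d_t * P):
d_0 = (0=1, 1=0)
  d_1[0] = 1*1/4 + 0*1/2 = 1/4
  d_1[1] = 1*3/4 + 0*1/2 = 3/4
d_1 = (0=1/4, 1=3/4)
  d_2[0] = 1/4*1/4 + 3/4*1/2 = 7/16
  d_2[1] = 1/4*3/4 + 3/4*1/2 = 9/16
d_2 = (0=7/16, 1=9/16)
  d_3[0] = 7/16*1/4 + 9/16*1/2 = 25/64
  d_3[1] = 7/16*3/4 + 9/16*1/2 = 39/64
d_3 = (0=25/64, 1=39/64)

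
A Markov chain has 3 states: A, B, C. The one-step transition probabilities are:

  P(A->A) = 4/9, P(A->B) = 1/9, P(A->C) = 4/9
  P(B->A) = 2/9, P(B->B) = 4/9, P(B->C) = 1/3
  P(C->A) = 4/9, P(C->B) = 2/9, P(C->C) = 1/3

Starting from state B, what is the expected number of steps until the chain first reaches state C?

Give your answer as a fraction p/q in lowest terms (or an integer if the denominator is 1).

Let h_i = expected steps to first reach C from state i.
Boundary: h_C = 0.
First-step equations for the other states:
  h_A = 1 + 4/9*h_A + 1/9*h_B + 4/9*h_C
  h_B = 1 + 2/9*h_A + 4/9*h_B + 1/3*h_C

Substituting h_C = 0 and rearranging gives the linear system (I - Q) h = 1:
  [5/9, -1/9] . (h_A, h_B) = 1
  [-2/9, 5/9] . (h_A, h_B) = 1

Solving yields:
  h_A = 54/23
  h_B = 63/23

Starting state is B, so the expected hitting time is h_B = 63/23.

Answer: 63/23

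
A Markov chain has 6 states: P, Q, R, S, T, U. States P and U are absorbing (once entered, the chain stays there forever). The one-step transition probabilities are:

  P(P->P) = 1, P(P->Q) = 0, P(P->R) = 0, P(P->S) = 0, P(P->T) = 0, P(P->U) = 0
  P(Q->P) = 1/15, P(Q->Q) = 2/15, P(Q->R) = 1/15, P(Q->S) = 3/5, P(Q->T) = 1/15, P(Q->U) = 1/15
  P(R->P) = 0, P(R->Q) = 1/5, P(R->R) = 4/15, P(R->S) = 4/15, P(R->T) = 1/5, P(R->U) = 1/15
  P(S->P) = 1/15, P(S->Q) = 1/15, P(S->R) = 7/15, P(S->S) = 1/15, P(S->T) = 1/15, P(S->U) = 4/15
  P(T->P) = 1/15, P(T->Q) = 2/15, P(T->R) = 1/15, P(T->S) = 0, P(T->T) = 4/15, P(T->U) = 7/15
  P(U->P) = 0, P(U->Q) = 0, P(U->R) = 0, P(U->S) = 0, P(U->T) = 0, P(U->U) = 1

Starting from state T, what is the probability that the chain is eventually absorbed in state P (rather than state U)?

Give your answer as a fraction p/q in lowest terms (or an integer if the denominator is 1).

Let a_i = P(absorbed in P | start in state i).
Boundary conditions: a_P = 1, a_U = 0.
For each transient state i, a_i = sum_j P(i->j) * a_j:
  a_Q = 1/15*a_P + 2/15*a_Q + 1/15*a_R + 3/5*a_S + 1/15*a_T + 1/15*a_U
  a_R = 0*a_P + 1/5*a_Q + 4/15*a_R + 4/15*a_S + 1/5*a_T + 1/15*a_U
  a_S = 1/15*a_P + 1/15*a_Q + 7/15*a_R + 1/15*a_S + 1/15*a_T + 4/15*a_U
  a_T = 1/15*a_P + 2/15*a_Q + 1/15*a_R + 0*a_S + 4/15*a_T + 7/15*a_U

Substituting a_P = 1 and a_U = 0, rearrange to (I - Q) a = r where r[i] = P(i -> P):
  [13/15, -1/15, -3/5, -1/15] . (a_Q, a_R, a_S, a_T) = 1/15
  [-1/5, 11/15, -4/15, -1/5] . (a_Q, a_R, a_S, a_T) = 0
  [-1/15, -7/15, 14/15, -1/15] . (a_Q, a_R, a_S, a_T) = 1/15
  [-2/15, -1/15, 0, 11/15] . (a_Q, a_R, a_S, a_T) = 1/15

Solving yields:
  a_Q = 97/426
  a_R = 719/4260
  a_S = 389/2130
  a_T = 629/4260

Starting state is T, so the absorption probability is a_T = 629/4260.

Answer: 629/4260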